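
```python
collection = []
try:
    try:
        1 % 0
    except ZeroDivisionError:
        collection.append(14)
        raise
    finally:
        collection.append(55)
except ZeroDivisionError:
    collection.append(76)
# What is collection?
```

Step-by-step execution trace:
1. Inner try: `1 % 0` raises ZeroDivisionError.
2. Inner `except ZeroDivisionError` matches → `collection.append(14)` → collection = [14].
3. bare `raise` re-raises ZeroDivisionError.
4. Inner `finally` runs during unwinding: `collection.append(55)` → collection = [14, 55].
5. Outer `except ZeroDivisionError` matches → `collection.append(76)` → collection = [14, 55, 76].
Result: [14, 55, 76]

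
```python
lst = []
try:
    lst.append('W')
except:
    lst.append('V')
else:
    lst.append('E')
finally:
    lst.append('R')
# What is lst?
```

Step-by-step execution trace:
1. try: `lst.append('W')` → lst = ['W']. No exception raised.
2. `except` is skipped.
3. `else` runs: `lst.append('E')` → lst = ['W', 'E'].
4. `finally` always runs: `lst.append('R')` → lst = ['W', 'E', 'R'].
Result: ['W', 'E', 'R']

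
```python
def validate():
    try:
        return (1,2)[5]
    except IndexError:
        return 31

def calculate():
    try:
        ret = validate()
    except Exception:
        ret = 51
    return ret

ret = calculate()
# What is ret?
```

Step-by-step execution trace:
1. `calculate()` calls `validate()`.
2. In validate: `(1,2)[5]` raises IndexError; `except IndexError` catches it → returns 31.
3. In calculate: `ret = validate()` → ret = 31. No exception reaches calculate.
4. `except Exception` is skipped; calculate returns 31.
5. ret = 31.
Result: 31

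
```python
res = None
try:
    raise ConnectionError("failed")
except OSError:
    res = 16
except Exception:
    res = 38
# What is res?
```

Step-by-step execution trace:
1. `raise ConnectionError(...)` raises ConnectionError.
2. `except OSError` matches (ConnectionError is a subclass of OSError) → res = 16.
3. `except Exception` is not reached.
Result: 16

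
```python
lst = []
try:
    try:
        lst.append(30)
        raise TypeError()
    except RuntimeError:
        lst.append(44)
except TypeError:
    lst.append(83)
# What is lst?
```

Step-by-step execution trace:
1. Inner try: `lst.append(30)` → lst = [30].
2. `raise TypeError()` raises TypeError.
3. Inner `except RuntimeError` does not match TypeError; exception propagates to outer try.
4. Outer `except TypeError` matches → `lst.append(83)` → lst = [30, 83].
Result: [30, 83]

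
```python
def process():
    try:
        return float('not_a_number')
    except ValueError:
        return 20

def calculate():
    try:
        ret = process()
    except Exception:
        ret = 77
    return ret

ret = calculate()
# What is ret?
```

Step-by-step execution trace:
1. `calculate()` calls `process()`.
2. In process: `float('not_a_number')` raises ValueError; `except ValueError` catches it → returns 20.
3. In calculate: `ret = process()` → ret = 20. No exception reaches calculate.
4. `except Exception` is skipped; calculate returns 20.
5. ret = 20.
Result: 20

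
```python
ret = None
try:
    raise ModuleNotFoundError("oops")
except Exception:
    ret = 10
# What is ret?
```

Step-by-step execution trace:
1. `raise ModuleNotFoundError(...)` raises ModuleNotFoundError.
2. `except Exception` matches (ModuleNotFoundError is a subclass of Exception) → ret = 10.
Result: 10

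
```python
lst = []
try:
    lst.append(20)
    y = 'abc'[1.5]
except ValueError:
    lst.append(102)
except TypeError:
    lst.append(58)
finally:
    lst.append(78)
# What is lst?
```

Step-by-step execution trace:
1. try: `lst.append(20)` → lst = [20].
2. `y = 'abc'[1.5]` raises TypeError.
3. `except ValueError` does not match TypeError; skipped.
4. `except TypeError` matches → `lst.append(58)` → lst = [20, 58].
5. finally always runs: `lst.append(78)` → lst = [20, 58, 78].
Result: [20, 58, 78]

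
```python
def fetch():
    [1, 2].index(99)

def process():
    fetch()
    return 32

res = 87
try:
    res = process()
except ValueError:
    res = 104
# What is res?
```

Step-by-step execution trace:
1. res starts at 87.
2. try: `process()` calls `fetch()`.
3. `fetch()` evaluates `[1, 2].index(99)`, which raises ValueError; it propagates through process (uncaught).
4. `return 32` in process is not reached; the assignment to res does not complete.
5. `except ValueError` matches → res = 104.
Result: 104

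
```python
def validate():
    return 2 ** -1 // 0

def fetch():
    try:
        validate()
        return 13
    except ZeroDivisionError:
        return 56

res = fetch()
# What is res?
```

Step-by-step execution trace:
1. `fetch()` calls `validate()`.
2. `validate()` evaluates `2 ** -1 // 0`, which raises ZeroDivisionError; it propagates to the caller.
3. `return 13` is not reached.
4. `except ZeroDivisionError` in fetch matches → returns 56.
5. res = 56.
Result: 56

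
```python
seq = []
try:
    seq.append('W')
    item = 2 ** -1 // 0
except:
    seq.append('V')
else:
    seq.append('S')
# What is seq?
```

Step-by-step execution trace:
1. try: `seq.append('W')` → seq = ['W'].
2. `item = 2 ** -1 // 0` raises ZeroDivisionError.
3. bare `except` matches → `seq.append('V')` → seq = ['W', 'V'].
4. `else` is skipped (an exception was raised).
Result: ['W', 'V']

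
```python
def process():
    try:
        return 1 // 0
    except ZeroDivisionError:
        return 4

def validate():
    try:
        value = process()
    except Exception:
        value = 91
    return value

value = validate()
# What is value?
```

Step-by-step execution trace:
1. `validate()` calls `process()`.
2. In process: `1 // 0` raises ZeroDivisionError; `except ZeroDivisionError` catches it → returns 4.
3. In validate: `value = process()` → value = 4. No exception reaches validate.
4. `except Exception` is skipped; validate returns 4.
5. value = 4.
Result: 4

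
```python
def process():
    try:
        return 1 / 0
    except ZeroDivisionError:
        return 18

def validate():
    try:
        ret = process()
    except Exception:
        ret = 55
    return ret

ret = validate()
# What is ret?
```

Step-by-step execution trace:
1. `validate()` calls `process()`.
2. In process: `1 / 0` raises ZeroDivisionError; `except ZeroDivisionError` catches it → returns 18.
3. In validate: `ret = process()` → ret = 18. No exception reaches validate.
4. `except Exception` is skipped; validate returns 18.
5. ret = 18.
Result: 18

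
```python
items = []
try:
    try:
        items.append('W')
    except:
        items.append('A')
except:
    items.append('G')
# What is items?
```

Step-by-step execution trace:
1. Inner try: `items.append('W')` → items = ['W']. No exception raised.
2. Inner `except` is skipped.
3. Inner try completes normally; outer `except` is skipped.
Result: ['W']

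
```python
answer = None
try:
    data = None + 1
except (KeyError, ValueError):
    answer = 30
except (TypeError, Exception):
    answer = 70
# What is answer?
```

Step-by-step execution trace:
1. `data = None + 1` raises TypeError.
2. `except (KeyError, ValueError)` does not match TypeError; skipped.
3. `except (TypeError, Exception)` matches (TypeError is in the tuple) → answer = 70.
Result: 70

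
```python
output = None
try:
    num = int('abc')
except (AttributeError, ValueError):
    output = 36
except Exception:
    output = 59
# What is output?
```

Step-by-step execution trace:
1. `num = int('abc')` raises ValueError.
2. `except (AttributeError, ValueError)` matches (ValueError is in the tuple) → output = 36.
3. `except Exception` is not reached.
Result: 36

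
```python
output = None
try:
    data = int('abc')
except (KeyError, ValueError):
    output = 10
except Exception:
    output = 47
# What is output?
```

Step-by-step execution trace:
1. `data = int('abc')` raises ValueError.
2. `except (KeyError, ValueError)` matches (ValueError is in the tuple) → output = 10.
3. `except Exception` is not reached.
Result: 10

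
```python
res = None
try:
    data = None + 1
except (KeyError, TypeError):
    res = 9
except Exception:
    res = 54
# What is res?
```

Step-by-step execution trace:
1. `data = None + 1` raises TypeError.
2. `except (KeyError, TypeError)` matches (TypeError is in the tuple) → res = 9.
3. `except Exception` is not reached.
Result: 9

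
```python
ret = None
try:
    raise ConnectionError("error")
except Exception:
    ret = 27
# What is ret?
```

Step-by-step execution trace:
1. `raise ConnectionError(...)` raises ConnectionError.
2. `except Exception` matches (ConnectionError is a subclass of Exception) → ret = 27.
Result: 27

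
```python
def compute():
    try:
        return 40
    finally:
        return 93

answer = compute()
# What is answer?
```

Step-by-step execution trace:
1. `compute()` enters try: `return 40` sets pending return value 40.
2. Before returning, `finally: return 93` runs and overrides the pending return.
3. compute() returns 93 → answer = 93.
Result: 93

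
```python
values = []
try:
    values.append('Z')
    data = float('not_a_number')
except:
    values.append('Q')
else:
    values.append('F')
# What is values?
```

Step-by-step execution trace:
1. try: `values.append('Z')` → values = ['Z'].
2. `data = float('not_a_number')` raises ValueError.
3. bare `except` matches → `values.append('Q')` → values = ['Z', 'Q'].
4. `else` is skipped (an exception was raised).
Result: ['Z', 'Q']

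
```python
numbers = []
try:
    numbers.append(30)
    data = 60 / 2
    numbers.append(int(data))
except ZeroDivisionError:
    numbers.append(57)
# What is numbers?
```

Step-by-step execution trace:
1. try: `numbers.append(30)` → numbers = [30].
2. `data = 60 / 2` → data = 30.0. No exception raised.
3. `numbers.append(int(data))` → numbers = [30, 30].
4. `except ZeroDivisionError` is skipped (no exception was raised).
Result: [30, 30]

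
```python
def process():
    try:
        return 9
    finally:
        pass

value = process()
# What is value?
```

Step-by-step execution trace:
1. `process()` enters try: `return 9` sets pending return value 9.
2. Before returning, `finally: pass` runs (no effect).
3. process() returns 9 → value = 9.
Result: 9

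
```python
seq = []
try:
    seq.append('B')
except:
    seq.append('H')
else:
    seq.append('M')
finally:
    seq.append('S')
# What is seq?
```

Step-by-step execution trace:
1. try: `seq.append('B')` → seq = ['B']. No exception raised.
2. `except` is skipped.
3. `else` runs: `seq.append('M')` → seq = ['B', 'M'].
4. `finally` always runs: `seq.append('S')` → seq = ['B', 'M', 'S'].
Result: ['B', 'M', 'S']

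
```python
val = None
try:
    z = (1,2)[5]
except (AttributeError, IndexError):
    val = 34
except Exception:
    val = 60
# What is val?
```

Step-by-step execution trace:
1. `z = (1,2)[5]` raises IndexError.
2. `except (AttributeError, IndexError)` matches (IndexError is in the tuple) → val = 34.
3. `except Exception` is not reached.
Result: 34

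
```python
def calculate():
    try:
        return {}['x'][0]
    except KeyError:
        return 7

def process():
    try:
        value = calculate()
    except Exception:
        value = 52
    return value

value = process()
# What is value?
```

Step-by-step execution trace:
1. `process()` calls `calculate()`.
2. In calculate: `{}['x'][0]` raises KeyError; `except KeyError` catches it → returns 7.
3. In process: `value = calculate()` → value = 7. No exception reaches process.
4. `except Exception` is skipped; process returns 7.
5. value = 7.
Result: 7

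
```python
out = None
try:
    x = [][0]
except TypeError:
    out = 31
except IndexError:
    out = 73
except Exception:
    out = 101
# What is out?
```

Step-by-step execution trace:
1. `x = [][0]` raises IndexError.
2. `except TypeError` does not match IndexError; skipped.
3. `except IndexError` matches → out = 73.
4. Remaining except clauses are skipped.
Result: 73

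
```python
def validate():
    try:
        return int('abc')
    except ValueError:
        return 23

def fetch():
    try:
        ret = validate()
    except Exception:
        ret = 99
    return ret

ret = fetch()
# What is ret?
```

Step-by-step execution trace:
1. `fetch()` calls `validate()`.
2. In validate: `int('abc')` raises ValueError; `except ValueError` catches it → returns 23.
3. In fetch: `ret = validate()` → ret = 23. No exception reaches fetch.
4. `except Exception` is skipped; fetch returns 23.
5. ret = 23.
Result: 23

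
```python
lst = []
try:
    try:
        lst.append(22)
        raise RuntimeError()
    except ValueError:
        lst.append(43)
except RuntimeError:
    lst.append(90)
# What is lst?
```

Step-by-step execution trace:
1. Inner try: `lst.append(22)` → lst = [22].
2. `raise RuntimeError()` raises RuntimeError.
3. Inner `except ValueError` does not match RuntimeError; exception propagates to outer try.
4. Outer `except RuntimeError` matches → `lst.append(90)` → lst = [22, 90].
Result: [22, 90]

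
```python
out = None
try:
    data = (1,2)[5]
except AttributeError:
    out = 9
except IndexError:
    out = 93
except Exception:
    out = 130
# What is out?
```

Step-by-step execution trace:
1. `data = (1,2)[5]` raises IndexError.
2. `except AttributeError` does not match IndexError; skipped.
3. `except IndexError` matches → out = 93.
4. Remaining except clauses are skipped.
Result: 93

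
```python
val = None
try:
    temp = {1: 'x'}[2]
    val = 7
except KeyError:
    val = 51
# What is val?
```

Step-by-step execution trace:
1. `temp = {1: 'x'}[2]` raises KeyError.
2. `val = 7` is not reached.
3. `except KeyError` matches → val = 51.
Result: 51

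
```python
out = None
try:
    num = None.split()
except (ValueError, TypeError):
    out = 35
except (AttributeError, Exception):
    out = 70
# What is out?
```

Step-by-step execution trace:
1. `num = None.split()` raises AttributeError.
2. `except (ValueError, TypeError)` does not match AttributeError; skipped.
3. `except (AttributeError, Exception)` matches (AttributeError is in the tuple) → out = 70.
Result: 70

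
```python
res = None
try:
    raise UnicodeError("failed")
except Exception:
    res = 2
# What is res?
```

Step-by-step execution trace:
1. `raise UnicodeError(...)` raises UnicodeError.
2. `except Exception` matches (UnicodeError is a subclass of Exception) → res = 2.
Result: 2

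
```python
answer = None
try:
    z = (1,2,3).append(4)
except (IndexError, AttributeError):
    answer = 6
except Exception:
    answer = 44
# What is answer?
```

Step-by-step execution trace:
1. `z = (1,2,3).append(4)` raises AttributeError.
2. `except (IndexError, AttributeError)` matches (AttributeError is in the tuple) → answer = 6.
3. `except Exception` is not reached.
Result: 6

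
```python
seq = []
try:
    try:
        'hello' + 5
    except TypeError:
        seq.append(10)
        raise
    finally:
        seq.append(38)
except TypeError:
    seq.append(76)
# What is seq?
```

Step-by-step execution trace:
1. Inner try: `'hello' + 5` raises TypeError.
2. Inner `except TypeError` matches → `seq.append(10)` → seq = [10].
3. bare `raise` re-raises TypeError.
4. Inner `finally` runs during unwinding: `seq.append(38)` → seq = [10, 38].
5. Outer `except TypeError` matches → `seq.append(76)` → seq = [10, 38, 76].
Result: [10, 38, 76]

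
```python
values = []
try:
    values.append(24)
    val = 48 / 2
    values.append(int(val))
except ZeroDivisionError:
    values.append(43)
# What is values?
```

Step-by-step execution trace:
1. try: `values.append(24)` → values = [24].
2. `val = 48 / 2` → val = 24.0. No exception raised.
3. `values.append(int(val))` → values = [24, 24].
4. `except ZeroDivisionError` is skipped (no exception was raised).
Result: [24, 24]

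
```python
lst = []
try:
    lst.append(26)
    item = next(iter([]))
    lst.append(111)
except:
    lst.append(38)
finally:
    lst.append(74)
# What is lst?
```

Step-by-step execution trace:
1. try: `lst.append(26)` → lst = [26].
2. `item = next(iter([]))` raises StopIteration; `lst.append(111)` is not reached.
3. bare `except` matches → `lst.append(38)` → lst = [26, 38].
4. finally always runs: `lst.append(74)` → lst = [26, 38, 74].
Result: [26, 38, 74]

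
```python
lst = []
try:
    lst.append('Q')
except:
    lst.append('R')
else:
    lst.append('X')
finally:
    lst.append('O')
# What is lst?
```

Step-by-step execution trace:
1. try: `lst.append('Q')` → lst = ['Q']. No exception raised.
2. `except` is skipped.
3. `else` runs: `lst.append('X')` → lst = ['Q', 'X'].
4. `finally` always runs: `lst.append('O')` → lst = ['Q', 'X', 'O'].
Result: ['Q', 'X', 'O']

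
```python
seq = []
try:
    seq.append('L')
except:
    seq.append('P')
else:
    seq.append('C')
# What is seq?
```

Step-by-step execution trace:
1. try: `seq.append('L')` → seq = ['L']. No exception raised.
2. `except` is skipped.
3. `else` runs (try completed without exception): `seq.append('C')` → seq = ['L', 'C'].
Result: ['L', 'C']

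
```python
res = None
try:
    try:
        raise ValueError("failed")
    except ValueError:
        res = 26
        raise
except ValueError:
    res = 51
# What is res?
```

Step-by-step execution trace:
1. Inner try: `raise ValueError("failed")` raises ValueError.
2. Inner `except ValueError` matches → res = 26.
3. bare `raise` re-raises the same ValueError.
4. Outer `except ValueError` matches → res = 51.
Result: 51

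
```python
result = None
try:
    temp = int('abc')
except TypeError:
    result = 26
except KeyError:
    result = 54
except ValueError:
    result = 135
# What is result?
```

Step-by-step execution trace:
1. `temp = int('abc')` raises ValueError.
2. `except TypeError` does not match ValueError; skipped.
3. `except KeyError` does not match ValueError; skipped.
4. `except ValueError` matches → result = 135.
Result: 135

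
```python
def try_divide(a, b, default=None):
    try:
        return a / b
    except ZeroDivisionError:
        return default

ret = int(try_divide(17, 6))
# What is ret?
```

Step-by-step execution trace:
1. `try_divide(17, 6)` enters try: `return 17 / 6` → returns 2.8333333333333335. No exception raised.
2. `except ZeroDivisionError` is skipped.
3. `int(2.8333333333333335)` → 2 → ret = 2.
Result: 2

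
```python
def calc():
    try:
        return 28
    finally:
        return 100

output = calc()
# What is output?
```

Step-by-step execution trace:
1. `calc()` enters try: `return 28` sets pending return value 28.
2. Before returning, `finally: return 100` runs and overrides the pending return.
3. calc() returns 100 → output = 100.
Result: 100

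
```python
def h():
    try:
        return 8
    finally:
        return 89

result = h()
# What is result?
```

Step-by-step execution trace:
1. `h()` enters try: `return 8` sets pending return value 8.
2. Before returning, `finally: return 89` runs and overrides the pending return.
3. h() returns 89 → result = 89.
Result: 89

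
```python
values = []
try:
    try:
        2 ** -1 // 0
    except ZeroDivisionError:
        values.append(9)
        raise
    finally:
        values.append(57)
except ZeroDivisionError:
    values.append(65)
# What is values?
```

Step-by-step execution trace:
1. Inner try: `2 ** -1 // 0` raises ZeroDivisionError.
2. Inner `except ZeroDivisionError` matches → `values.append(9)` → values = [9].
3. bare `raise` re-raises ZeroDivisionError.
4. Inner `finally` runs during unwinding: `values.append(57)` → values = [9, 57].
5. Outer `except ZeroDivisionError` matches → `values.append(65)` → values = [9, 57, 65].
Result: [9, 57, 65]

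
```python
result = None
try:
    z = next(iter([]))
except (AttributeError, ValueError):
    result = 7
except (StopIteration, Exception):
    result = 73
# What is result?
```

Step-by-step execution trace:
1. `z = next(iter([]))` raises StopIteration.
2. `except (AttributeError, ValueError)` does not match StopIteration; skipped.
3. `except (StopIteration, Exception)` matches (StopIteration is in the tuple) → result = 73.
Result: 73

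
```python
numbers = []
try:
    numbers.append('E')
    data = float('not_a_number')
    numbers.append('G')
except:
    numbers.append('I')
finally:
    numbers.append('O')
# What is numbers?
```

Step-by-step execution trace:
1. try: `numbers.append('E')` → numbers = ['E'].
2. `data = float('not_a_number')` raises ValueError; `numbers.append('G')` is not reached.
3. bare `except` matches → `numbers.append('I')` → numbers = ['E', 'I'].
4. finally always runs: `numbers.append('O')` → numbers = ['E', 'I', 'O'].
Result: ['E', 'I', 'O']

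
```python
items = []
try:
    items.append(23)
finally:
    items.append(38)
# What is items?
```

Step-by-step execution trace:
1. try: `items.append(23)` → items = [23].
2. The try body completes without raising.
3. finally always runs: `items.append(38)` → items = [23, 38].
Result: [23, 38]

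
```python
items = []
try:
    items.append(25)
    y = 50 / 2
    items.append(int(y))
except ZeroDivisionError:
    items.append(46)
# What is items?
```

Step-by-step execution trace:
1. try: `items.append(25)` → items = [25].
2. `y = 50 / 2` → y = 25.0. No exception raised.
3. `items.append(int(y))` → items = [25, 25].
4. `except ZeroDivisionError` is skipped (no exception was raised).
Result: [25, 25]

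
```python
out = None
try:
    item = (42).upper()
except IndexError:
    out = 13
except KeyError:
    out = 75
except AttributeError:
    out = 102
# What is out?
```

Step-by-step execution trace:
1. `item = (42).upper()` raises AttributeError.
2. `except IndexError` does not match AttributeError; skipped.
3. `except KeyError` does not match AttributeError; skipped.
4. `except AttributeError` matches → out = 102.
Result: 102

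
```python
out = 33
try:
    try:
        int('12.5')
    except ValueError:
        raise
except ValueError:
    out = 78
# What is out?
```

Step-by-step execution trace:
1. Inner try: `int('12.5')` raises ValueError.
2. Inner `except ValueError` matches; bare `raise` re-raises the same ValueError.
3. Outer `except ValueError` matches → out = 78.
Result: 78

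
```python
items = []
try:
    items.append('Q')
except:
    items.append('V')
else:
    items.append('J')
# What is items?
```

Step-by-step execution trace:
1. try: `items.append('Q')` → items = ['Q']. No exception raised.
2. `except` is skipped.
3. `else` runs (try completed without exception): `items.append('J')` → items = ['Q', 'J'].
Result: ['Q', 'J']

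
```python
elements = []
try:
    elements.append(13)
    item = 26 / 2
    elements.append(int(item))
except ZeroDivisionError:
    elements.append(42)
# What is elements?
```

Step-by-step execution trace:
1. try: `elements.append(13)` → elements = [13].
2. `item = 26 / 2` → item = 13.0. No exception raised.
3. `elements.append(int(item))` → elements = [13, 13].
4. `except ZeroDivisionError` is skipped (no exception was raised).
Result: [13, 13]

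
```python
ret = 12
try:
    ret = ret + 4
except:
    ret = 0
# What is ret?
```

Step-by-step execution trace:
1. ret starts at 12.
2. try: `ret = ret + 4` → ret = 16. No exception raised.
3. `except` is skipped.
Result: 16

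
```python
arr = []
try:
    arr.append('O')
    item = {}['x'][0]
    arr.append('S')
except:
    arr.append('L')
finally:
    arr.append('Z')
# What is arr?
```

Step-by-step execution trace:
1. try: `arr.append('O')` → arr = ['O'].
2. `item = {}['x'][0]` raises KeyError; `arr.append('S')` is not reached.
3. bare `except` matches → `arr.append('L')` → arr = ['O', 'L'].
4. finally always runs: `arr.append('Z')` → arr = ['O', 'L', 'Z'].
Result: ['O', 'L', 'Z']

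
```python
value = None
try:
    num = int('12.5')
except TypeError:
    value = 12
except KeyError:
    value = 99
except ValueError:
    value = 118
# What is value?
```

Step-by-step execution trace:
1. `num = int('12.5')` raises ValueError.
2. `except TypeError` does not match ValueError; skipped.
3. `except KeyError` does not match ValueError; skipped.
4. `except ValueError` matches → value = 118.
Result: 118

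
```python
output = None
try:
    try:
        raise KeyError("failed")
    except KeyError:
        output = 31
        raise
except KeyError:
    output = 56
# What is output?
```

Step-by-step execution trace:
1. Inner try: `raise KeyError("failed")` raises KeyError.
2. Inner `except KeyError` matches → output = 31.
3. bare `raise` re-raises the same KeyError.
4. Outer `except KeyError` matches → output = 56.
Result: 56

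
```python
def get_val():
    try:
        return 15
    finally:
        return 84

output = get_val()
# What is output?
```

Step-by-step execution trace:
1. `get_val()` enters try: `return 15` sets pending return value 15.
2. Before returning, `finally: return 84` runs and overrides the pending return.
3. get_val() returns 84 → output = 84.
Result: 84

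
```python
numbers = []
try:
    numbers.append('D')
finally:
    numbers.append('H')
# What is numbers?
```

Step-by-step execution trace:
1. try: `numbers.append('D')` → numbers = ['D'].
2. The try body completes without raising.
3. finally always runs: `numbers.append('H')` → numbers = ['D', 'H'].
Result: ['D', 'H']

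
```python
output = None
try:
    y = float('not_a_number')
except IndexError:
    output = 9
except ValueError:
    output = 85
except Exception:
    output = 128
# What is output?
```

Step-by-step execution trace:
1. `y = float('not_a_number')` raises ValueError.
2. `except IndexError` does not match ValueError; skipped.
3. `except ValueError` matches → output = 85.
4. Remaining except clauses are skipped.
Result: 85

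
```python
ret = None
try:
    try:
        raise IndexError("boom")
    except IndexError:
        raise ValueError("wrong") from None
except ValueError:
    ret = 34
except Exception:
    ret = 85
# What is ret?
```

Step-by-step execution trace:
1. Inner try raises IndexError; inner `except IndexError` catches it.
2. `raise ValueError(...) from None` raises ValueError (from None suppresses __context__, but the active exception is still ValueError).
3. Outer `except ValueError` matches → ret = 34.
4. `except Exception` is not reached.
Result: 34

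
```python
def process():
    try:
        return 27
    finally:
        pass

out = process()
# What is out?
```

Step-by-step execution trace:
1. `process()` enters try: `return 27` sets pending return value 27.
2. Before returning, `finally: pass` runs (no effect).
3. process() returns 27 → out = 27.
Result: 27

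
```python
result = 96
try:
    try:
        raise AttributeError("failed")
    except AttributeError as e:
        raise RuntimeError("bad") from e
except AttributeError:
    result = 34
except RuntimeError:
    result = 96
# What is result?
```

Step-by-step execution trace:
1. Inner try raises AttributeError; inner `except AttributeError as e` catches it.
2. `raise RuntimeError(...) from e` raises RuntimeError (AttributeError is attached as __cause__, but only RuntimeError is active).
3. Outer `except AttributeError` does not match RuntimeError; skipped.
4. Outer `except RuntimeError` matches → result = 96.
Result: 96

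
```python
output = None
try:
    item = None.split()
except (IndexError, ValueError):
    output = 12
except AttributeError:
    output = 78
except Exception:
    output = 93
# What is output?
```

Step-by-step execution trace:
1. `item = None.split()` raises AttributeError.
2. `except (IndexError, ValueError)` does not match AttributeError; skipped.
3. `except AttributeError` matches (exact type match) → output = 78.
4. `except Exception` is not reached.
Result: 78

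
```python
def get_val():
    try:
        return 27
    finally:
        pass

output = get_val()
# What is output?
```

Step-by-step execution trace:
1. `get_val()` enters try: `return 27` sets pending return value 27.
2. Before returning, `finally: pass` runs (no effect).
3. get_val() returns 27 → output = 27.
Result: 27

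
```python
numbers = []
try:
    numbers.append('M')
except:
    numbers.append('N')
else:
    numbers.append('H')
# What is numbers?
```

Step-by-step execution trace:
1. try: `numbers.append('M')` → numbers = ['M']. No exception raised.
2. `except` is skipped.
3. `else` runs (try completed without exception): `numbers.append('H')` → numbers = ['M', 'H'].
Result: ['M', 'H']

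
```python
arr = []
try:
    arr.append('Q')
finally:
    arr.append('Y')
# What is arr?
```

Step-by-step execution trace:
1. try: `arr.append('Q')` → arr = ['Q'].
2. The try body completes without raising.
3. finally always runs: `arr.append('Y')` → arr = ['Q', 'Y'].
Result: ['Q', 'Y']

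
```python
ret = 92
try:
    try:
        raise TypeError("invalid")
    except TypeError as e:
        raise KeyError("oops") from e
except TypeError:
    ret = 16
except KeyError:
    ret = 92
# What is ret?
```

Step-by-step execution trace:
1. Inner try raises TypeError; inner `except TypeError as e` catches it.
2. `raise KeyError(...) from e` raises KeyError (TypeError is attached as __cause__, but only KeyError is active).
3. Outer `except TypeError` does not match KeyError; skipped.
4. Outer `except KeyError` matches → ret = 92.
Result: 92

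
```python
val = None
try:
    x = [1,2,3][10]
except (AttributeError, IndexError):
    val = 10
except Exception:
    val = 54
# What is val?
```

Step-by-step execution trace:
1. `x = [1,2,3][10]` raises IndexError.
2. `except (AttributeError, IndexError)` matches (IndexError is in the tuple) → val = 10.
3. `except Exception` is not reached.
Result: 10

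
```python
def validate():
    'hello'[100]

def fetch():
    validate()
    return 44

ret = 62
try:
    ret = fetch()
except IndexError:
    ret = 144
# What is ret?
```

Step-by-step execution trace:
1. ret starts at 62.
2. try: `fetch()` calls `validate()`.
3. `validate()` evaluates `'hello'[100]`, which raises IndexError; it propagates through fetch (uncaught).
4. `return 44` in fetch is not reached; the assignment to ret does not complete.
5. `except IndexError` matches → ret = 144.
Result: 144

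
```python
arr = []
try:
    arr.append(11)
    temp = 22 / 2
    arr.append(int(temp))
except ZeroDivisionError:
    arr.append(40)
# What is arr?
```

Step-by-step execution trace:
1. try: `arr.append(11)` → arr = [11].
2. `temp = 22 / 2` → temp = 11.0. No exception raised.
3. `arr.append(int(temp))` → arr = [11, 11].
4. `except ZeroDivisionError` is skipped (no exception was raised).
Result: [11, 11]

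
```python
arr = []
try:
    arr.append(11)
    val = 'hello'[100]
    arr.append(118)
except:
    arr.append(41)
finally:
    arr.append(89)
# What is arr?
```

Step-by-step execution trace:
1. try: `arr.append(11)` → arr = [11].
2. `val = 'hello'[100]` raises IndexError; `arr.append(118)` is not reached.
3. bare `except` matches → `arr.append(41)` → arr = [11, 41].
4. finally always runs: `arr.append(89)` → arr = [11, 41, 89].
Result: [11, 41, 89]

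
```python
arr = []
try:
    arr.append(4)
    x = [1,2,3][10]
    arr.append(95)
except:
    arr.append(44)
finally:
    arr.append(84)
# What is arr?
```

Step-by-step execution trace:
1. try: `arr.append(4)` → arr = [4].
2. `x = [1,2,3][10]` raises IndexError; `arr.append(95)` is not reached.
3. bare `except` matches → `arr.append(44)` → arr = [4, 44].
4. finally always runs: `arr.append(84)` → arr = [4, 44, 84].
Result: [4, 44, 84]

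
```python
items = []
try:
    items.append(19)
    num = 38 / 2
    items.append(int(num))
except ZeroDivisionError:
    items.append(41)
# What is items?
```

Step-by-step execution trace:
1. try: `items.append(19)` → items = [19].
2. `num = 38 / 2` → num = 19.0. No exception raised.
3. `items.append(int(num))` → items = [19, 19].
4. `except ZeroDivisionError` is skipped (no exception was raised).
Result: [19, 19]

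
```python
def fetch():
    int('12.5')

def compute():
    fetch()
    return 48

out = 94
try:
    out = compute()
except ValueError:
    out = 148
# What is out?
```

Step-by-step execution trace:
1. out starts at 94.
2. try: `compute()` calls `fetch()`.
3. `fetch()` evaluates `int('12.5')`, which raises ValueError; it propagates through compute (uncaught).
4. `return 48` in compute is not reached; the assignment to out does not complete.
5. `except ValueError` matches → out = 148.
Result: 148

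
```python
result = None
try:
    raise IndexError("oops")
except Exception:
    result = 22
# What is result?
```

Step-by-step execution trace:
1. `raise IndexError(...)` raises IndexError.
2. `except Exception` matches (IndexError is a subclass of Exception) → result = 22.
Result: 22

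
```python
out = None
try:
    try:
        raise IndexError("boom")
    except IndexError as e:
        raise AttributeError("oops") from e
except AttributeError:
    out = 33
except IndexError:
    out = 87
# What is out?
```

Step-by-step execution trace:
1. Inner try raises IndexError; inner `except IndexError as e` catches it.
2. `raise AttributeError(...) from e` raises AttributeError (IndexError is attached as __cause__, but only AttributeError is active).
3. Outer `except AttributeError` matches → out = 33.
4. `except IndexError` is not reached.
Result: 33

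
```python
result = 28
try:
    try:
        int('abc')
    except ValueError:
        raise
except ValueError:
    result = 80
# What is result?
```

Step-by-step execution trace:
1. Inner try: `int('abc')` raises ValueError.
2. Inner `except ValueError` matches; bare `raise` re-raises the same ValueError.
3. Outer `except ValueError` matches → result = 80.
Result: 80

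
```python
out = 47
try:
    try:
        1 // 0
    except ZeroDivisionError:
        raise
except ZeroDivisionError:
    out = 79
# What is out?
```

Step-by-step execution trace:
1. Inner try: `1 // 0` raises ZeroDivisionError.
2. Inner `except ZeroDivisionError` matches; bare `raise` re-raises the same ZeroDivisionError.
3. Outer `except ZeroDivisionError` matches → out = 79.
Result: 79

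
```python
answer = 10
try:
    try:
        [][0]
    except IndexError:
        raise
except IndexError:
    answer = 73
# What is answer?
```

Step-by-step execution trace:
1. Inner try: `[][0]` raises IndexError.
2. Inner `except IndexError` matches; bare `raise` re-raises the same IndexError.
3. Outer `except IndexError` matches → answer = 73.
Result: 73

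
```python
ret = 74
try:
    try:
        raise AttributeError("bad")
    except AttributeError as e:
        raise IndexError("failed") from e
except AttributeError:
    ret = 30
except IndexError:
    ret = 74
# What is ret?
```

Step-by-step execution trace:
1. Inner try raises AttributeError; inner `except AttributeError as e` catches it.
2. `raise IndexError(...) from e` raises IndexError (AttributeError is attached as __cause__, but only IndexError is active).
3. Outer `except AttributeError` does not match IndexError; skipped.
4. Outer `except IndexError` matches → ret = 74.
Result: 74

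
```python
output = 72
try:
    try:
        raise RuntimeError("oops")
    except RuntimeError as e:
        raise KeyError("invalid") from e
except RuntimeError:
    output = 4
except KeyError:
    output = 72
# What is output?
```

Step-by-step execution trace:
1. Inner try raises RuntimeError; inner `except RuntimeError as e` catches it.
2. `raise KeyError(...) from e` raises KeyError (RuntimeError is attached as __cause__, but only KeyError is active).
3. Outer `except RuntimeError` does not match KeyError; skipped.
4. Outer `except KeyError` matches → output = 72.
Result: 72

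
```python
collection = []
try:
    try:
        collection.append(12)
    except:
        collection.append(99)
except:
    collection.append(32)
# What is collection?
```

Step-by-step execution trace:
1. Inner try: `collection.append(12)` → collection = [12]. No exception raised.
2. Inner `except` is skipped.
3. Inner try completes normally; outer `except` is skipped.
Result: [12]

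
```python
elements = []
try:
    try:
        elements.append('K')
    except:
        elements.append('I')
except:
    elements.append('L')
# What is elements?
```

Step-by-step execution trace:
1. Inner try: `elements.append('K')` → elements = ['K']. No exception raised.
2. Inner `except` is skipped.
3. Inner try completes normally; outer `except` is skipped.
Result: ['K']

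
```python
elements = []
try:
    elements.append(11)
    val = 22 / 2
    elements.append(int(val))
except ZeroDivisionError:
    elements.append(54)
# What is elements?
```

Step-by-step execution trace:
1. try: `elements.append(11)` → elements = [11].
2. `val = 22 / 2` → val = 11.0. No exception raised.
3. `elements.append(int(val))` → elements = [11, 11].
4. `except ZeroDivisionError` is skipped (no exception was raised).
Result: [11, 11]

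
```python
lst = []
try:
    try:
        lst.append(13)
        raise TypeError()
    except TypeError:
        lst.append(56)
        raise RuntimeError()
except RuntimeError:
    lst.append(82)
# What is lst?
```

Step-by-step execution trace:
1. Inner try: `lst.append(13)` → lst = [13].
2. `raise TypeError()` raises TypeError.
3. Inner `except TypeError` matches → `lst.append(56)` → lst = [13, 56].
4. `raise RuntimeError()` raises RuntimeError; propagates to outer try.
5. Outer `except RuntimeError` matches → `lst.append(82)` → lst = [13, 56, 82].
Result: [13, 56, 82]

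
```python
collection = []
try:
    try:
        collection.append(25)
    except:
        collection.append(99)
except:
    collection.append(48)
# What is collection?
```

Step-by-step execution trace:
1. Inner try: `collection.append(25)` → collection = [25]. No exception raised.
2. Inner `except` is skipped.
3. Inner try completes normally; outer `except` is skipped.
Result: [25]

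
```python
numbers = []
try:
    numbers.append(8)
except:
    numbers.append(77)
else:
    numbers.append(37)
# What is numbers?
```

Step-by-step execution trace:
1. try: `numbers.append(8)` → numbers = [8]. No exception raised.
2. `except` is skipped.
3. `else` runs (try completed without exception): `numbers.append(37)` → numbers = [8, 37].
Result: [8, 37]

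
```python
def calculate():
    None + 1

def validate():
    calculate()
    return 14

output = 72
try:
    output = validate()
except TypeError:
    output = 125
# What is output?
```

Step-by-step execution trace:
1. output starts at 72.
2. try: `validate()` calls `calculate()`.
3. `calculate()` evaluates `None + 1`, which raises TypeError; it propagates through validate (uncaught).
4. `return 14` in validate is not reached; the assignment to output does not complete.
5. `except TypeError` matches → output = 125.
Result: 125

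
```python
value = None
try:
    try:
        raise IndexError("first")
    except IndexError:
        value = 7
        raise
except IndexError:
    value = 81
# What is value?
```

Step-by-step execution trace:
1. Inner try: `raise IndexError("first")` raises IndexError.
2. Inner `except IndexError` matches → value = 7.
3. bare `raise` re-raises the same IndexError.
4. Outer `except IndexError` matches → value = 81.
Result: 81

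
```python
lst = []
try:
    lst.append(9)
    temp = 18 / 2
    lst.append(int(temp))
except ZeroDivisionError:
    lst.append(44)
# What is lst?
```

Step-by-step execution trace:
1. try: `lst.append(9)` → lst = [9].
2. `temp = 18 / 2` → temp = 9.0. No exception raised.
3. `lst.append(int(temp))` → lst = [9, 9].
4. `except ZeroDivisionError` is skipped (no exception was raised).
Result: [9, 9]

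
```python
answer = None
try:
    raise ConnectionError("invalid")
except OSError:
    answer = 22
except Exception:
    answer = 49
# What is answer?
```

Step-by-step execution trace:
1. `raise ConnectionError(...)` raises ConnectionError.
2. `except OSError` matches (ConnectionError is a subclass of OSError) → answer = 22.
3. `except Exception` is not reached.
Result: 22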